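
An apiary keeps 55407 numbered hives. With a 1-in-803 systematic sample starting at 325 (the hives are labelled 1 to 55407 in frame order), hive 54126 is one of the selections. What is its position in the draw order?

k = 803
position = (54126 − 325)/803 + 1 = 53801/803 + 1 = 67 + 1 = 68

68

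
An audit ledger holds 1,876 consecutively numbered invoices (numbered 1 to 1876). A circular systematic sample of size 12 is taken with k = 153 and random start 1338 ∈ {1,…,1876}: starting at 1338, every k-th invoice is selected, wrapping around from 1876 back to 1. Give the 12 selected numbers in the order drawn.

Selection 1: 1338
Selection 2: 1338 + 153 = 1491
Selection 3: 1491 + 153 = 1644
Selection 4: 1644 + 153 = 1797
Selection 5: 1797 + 153 = 1950 → 1950 − 1876 = 74
Selection 6: 74 + 153 = 227
Selection 7: 227 + 153 = 380
Selection 8: 380 + 153 = 533
Selection 9: 533 + 153 = 686
Selection 10: 686 + 153 = 839
Selection 11: 839 + 153 = 992
Selection 12: 992 + 153 = 1145

1338, 1491, 1644, 1797, 74, 227, 380, 533, 686, 839, 992, 1145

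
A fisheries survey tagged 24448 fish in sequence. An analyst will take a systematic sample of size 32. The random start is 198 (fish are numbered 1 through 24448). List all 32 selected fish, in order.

k = N/n = 24448/32 = 764
fish 1: 198
fish 2: 198 + 764 = 962
fish 3: 962 + 764 = 1726
fish 4: 1726 + 764 = 2490
fish 5: 2490 + 764 = 3254
fish 6: 3254 + 764 = 4018
fish 7: 4018 + 764 = 4782
fish 8: 4782 + 764 = 5546
fish 9: 5546 + 764 = 6310
fish 10: 6310 + 764 = 7074
fish 11: 7074 + 764 = 7838
fish 12: 7838 + 764 = 8602
fish 13: 8602 + 764 = 9366
fish 14: 9366 + 764 = 10130
fish 15: 10130 + 764 = 10894
fish 16: 10894 + 764 = 11658
fish 17: 11658 + 764 = 12422
fish 18: 12422 + 764 = 13186
fish 19: 13186 + 764 = 13950
fish 20: 13950 + 764 = 14714
fish 21: 14714 + 764 = 15478
fish 22: 15478 + 764 = 16242
fish 23: 16242 + 764 = 17006
fish 24: 17006 + 764 = 17770
fish 25: 17770 + 764 = 18534
fish 26: 18534 + 764 = 19298
fish 27: 19298 + 764 = 20062
fish 28: 20062 + 764 = 20826
fish 29: 20826 + 764 = 21590
fish 30: 21590 + 764 = 22354
fish 31: 22354 + 764 = 23118
fish 32: 23118 + 764 = 23882

198, 962, 1726, 2490, 3254, 4018, 4782, 5546, 6310, 7074, 7838, 8602, 9366, 10130, 10894, 11658, 12422, 13186, 13950, 14714, 15478, 16242, 17006, 17770, 18534, 19298, 20062, 20826, 21590, 22354, 23118, 23882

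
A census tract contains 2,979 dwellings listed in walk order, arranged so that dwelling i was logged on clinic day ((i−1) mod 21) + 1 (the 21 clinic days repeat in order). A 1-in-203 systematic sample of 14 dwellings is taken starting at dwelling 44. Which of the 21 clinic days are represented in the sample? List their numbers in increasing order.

2, 9, 16

Consecutive selections differ by k = 203, so their clinic day numbers differ by 203 mod 21 = 14.
gcd(203, 21) = 7, so the sample visits 21/7 = 3 distinct residues mod 21.
Start 44 is clinic day 2; the clinic days hit are 2, 9, 16.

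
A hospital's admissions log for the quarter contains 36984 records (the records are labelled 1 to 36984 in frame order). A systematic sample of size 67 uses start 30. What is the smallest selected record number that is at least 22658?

22662

k = 36984/67 = 552
Steps past start: ⌈(22658 − 30)/552⌉ = ⌈22628/552⌉ = 41
Selected record: 30 + 41×552 = 22662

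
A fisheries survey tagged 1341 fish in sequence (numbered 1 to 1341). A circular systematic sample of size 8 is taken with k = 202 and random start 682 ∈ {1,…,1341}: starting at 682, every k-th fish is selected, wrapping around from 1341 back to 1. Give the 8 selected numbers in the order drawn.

Selection 1: 682
Selection 2: 682 + 202 = 884
Selection 3: 884 + 202 = 1086
Selection 4: 1086 + 202 = 1288
Selection 5: 1288 + 202 = 1490 → 1490 − 1341 = 149
Selection 6: 149 + 202 = 351
Selection 7: 351 + 202 = 553
Selection 8: 553 + 202 = 755

682, 884, 1086, 1288, 149, 351, 553, 755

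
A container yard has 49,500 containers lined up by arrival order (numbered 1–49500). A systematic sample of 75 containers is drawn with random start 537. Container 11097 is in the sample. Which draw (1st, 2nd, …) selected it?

k = 49500/75 = 660
position = (11097 − 537)/660 + 1 = 10560/660 + 1 = 16 + 1 = 17

17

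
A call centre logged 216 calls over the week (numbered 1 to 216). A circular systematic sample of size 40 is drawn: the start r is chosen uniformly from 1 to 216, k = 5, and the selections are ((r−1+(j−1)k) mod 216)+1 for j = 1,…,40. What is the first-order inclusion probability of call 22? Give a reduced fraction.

For each position j, as r ranges over 1…216 the j-th selection hits every call exactly once, so call 22 is selected for exactly 40 of the 216 starts.
Inclusion probability = 40/216 = 5/27.

5/27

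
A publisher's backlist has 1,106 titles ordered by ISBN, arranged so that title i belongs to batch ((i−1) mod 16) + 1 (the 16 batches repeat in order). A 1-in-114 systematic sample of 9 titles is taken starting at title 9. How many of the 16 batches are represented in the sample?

8

Consecutive selections differ by k = 114, so their batch numbers differ by 114 mod 16 = 2.
gcd(114, 16) = 2, so the sample visits 16/2 = 8 distinct residues mod 16.
Start 9 is batch 9; the batches hit are 1, 3, 5, 7, 9, 11, 13, 15.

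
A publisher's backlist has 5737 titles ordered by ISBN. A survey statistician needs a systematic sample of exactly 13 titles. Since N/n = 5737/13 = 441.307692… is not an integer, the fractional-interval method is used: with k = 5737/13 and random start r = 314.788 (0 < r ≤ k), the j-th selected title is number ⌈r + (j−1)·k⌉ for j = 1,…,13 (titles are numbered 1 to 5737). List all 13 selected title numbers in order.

315, 757, 1198, 1639, 2081, 2522, 2963, 3404, 3846, 4287, 4728, 5170, 5611

j=1: r + 0k = 314.788 → ⌈·⌉ = 315
j=2: r + 1k = 756.095692… → ⌈·⌉ = 757
j=3: r + 2k = 1197.403384… → ⌈·⌉ = 1198
j=4: r + 3k = 1638.711076… → ⌈·⌉ = 1639
j=5: r + 4k = 2080.018769… → ⌈·⌉ = 2081
j=6: r + 5k = 2521.326461… → ⌈·⌉ = 2522
j=7: r + 6k = 2962.634153… → ⌈·⌉ = 2963
j=8: r + 7k = 3403.941846… → ⌈·⌉ = 3404
j=9: r + 8k = 3845.249538… → ⌈·⌉ = 3846
j=10: r + 9k = 4286.557230… → ⌈·⌉ = 4287
j=11: r + 10k = 4727.864923… → ⌈·⌉ = 4728
j=12: r + 11k = 5169.172615… → ⌈·⌉ = 5170
j=13: r + 12k = 5610.480307… → ⌈·⌉ = 5611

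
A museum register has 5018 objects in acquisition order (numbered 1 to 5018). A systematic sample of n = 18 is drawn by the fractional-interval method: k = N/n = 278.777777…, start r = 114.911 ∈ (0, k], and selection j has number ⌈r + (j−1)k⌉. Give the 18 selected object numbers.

j=1: r + 0k = 114.911 → ⌈·⌉ = 115
j=2: r + 1k = 393.688777… → ⌈·⌉ = 394
j=3: r + 2k = 672.466555… → ⌈·⌉ = 673
j=4: r + 3k = 951.244333… → ⌈·⌉ = 952
j=5: r + 4k = 1230.022111… → ⌈·⌉ = 1231
j=6: r + 5k = 1508.799888… → ⌈·⌉ = 1509
j=7: r + 6k = 1787.577666… → ⌈·⌉ = 1788
j=8: r + 7k = 2066.355444… → ⌈·⌉ = 2067
j=9: r + 8k = 2345.133222… → ⌈·⌉ = 2346
j=10: r + 9k = 2623.911 → ⌈·⌉ = 2624
j=11: r + 10k = 2902.688777… → ⌈·⌉ = 2903
j=12: r + 11k = 3181.466555… → ⌈·⌉ = 3182
j=13: r + 12k = 3460.244333… → ⌈·⌉ = 3461
j=14: r + 13k = 3739.022111… → ⌈·⌉ = 3740
j=15: r + 14k = 4017.799888… → ⌈·⌉ = 4018
j=16: r + 15k = 4296.577666… → ⌈·⌉ = 4297
j=17: r + 16k = 4575.355444… → ⌈·⌉ = 4576
j=18: r + 17k = 4854.133222… → ⌈·⌉ = 4855

115, 394, 673, 952, 1231, 1509, 1788, 2067, 2346, 2624, 2903, 3182, 3461, 3740, 4018, 4297, 4576, 4855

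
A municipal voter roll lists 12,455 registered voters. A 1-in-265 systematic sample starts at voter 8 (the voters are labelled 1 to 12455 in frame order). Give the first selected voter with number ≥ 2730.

k = 265
Steps past start: ⌈(2730 − 8)/265⌉ = ⌈2722/265⌉ = 11
Selected voter: 8 + 11×265 = 2923

2923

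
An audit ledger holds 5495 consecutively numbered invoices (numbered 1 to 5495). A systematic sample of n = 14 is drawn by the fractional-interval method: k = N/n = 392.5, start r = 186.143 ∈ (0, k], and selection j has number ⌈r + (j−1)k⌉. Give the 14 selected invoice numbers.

187, 579, 972, 1364, 1757, 2149, 2542, 2934, 3327, 3719, 4112, 4504, 4897, 5289

j=1: r + 0k = 186.143 → ⌈·⌉ = 187
j=2: r + 1k = 578.643 → ⌈·⌉ = 579
j=3: r + 2k = 971.143 → ⌈·⌉ = 972
j=4: r + 3k = 1363.643 → ⌈·⌉ = 1364
j=5: r + 4k = 1756.143 → ⌈·⌉ = 1757
j=6: r + 5k = 2148.643 → ⌈·⌉ = 2149
j=7: r + 6k = 2541.143 → ⌈·⌉ = 2542
j=8: r + 7k = 2933.643 → ⌈·⌉ = 2934
j=9: r + 8k = 3326.143 → ⌈·⌉ = 3327
j=10: r + 9k = 3718.643 → ⌈·⌉ = 3719
j=11: r + 10k = 4111.143 → ⌈·⌉ = 4112
j=12: r + 11k = 4503.643 → ⌈·⌉ = 4504
j=13: r + 12k = 4896.143 → ⌈·⌉ = 4897
j=14: r + 13k = 5288.643 → ⌈·⌉ = 5289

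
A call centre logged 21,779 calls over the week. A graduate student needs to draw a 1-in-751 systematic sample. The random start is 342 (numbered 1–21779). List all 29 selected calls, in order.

342, 1093, 1844, 2595, 3346, 4097, 4848, 5599, 6350, 7101, 7852, 8603, 9354, 10105, 10856, 11607, 12358, 13109, 13860, 14611, 15362, 16113, 16864, 17615, 18366, 19117, 19868, 20619, 21370

call 1: 342
call 2: 342 + 751 = 1093
call 3: 1093 + 751 = 1844
call 4: 1844 + 751 = 2595
call 5: 2595 + 751 = 3346
call 6: 3346 + 751 = 4097
call 7: 4097 + 751 = 4848
call 8: 4848 + 751 = 5599
call 9: 5599 + 751 = 6350
call 10: 6350 + 751 = 7101
call 11: 7101 + 751 = 7852
call 12: 7852 + 751 = 8603
call 13: 8603 + 751 = 9354
call 14: 9354 + 751 = 10105
call 15: 10105 + 751 = 10856
call 16: 10856 + 751 = 11607
call 17: 11607 + 751 = 12358
call 18: 12358 + 751 = 13109
call 19: 13109 + 751 = 13860
call 20: 13860 + 751 = 14611
call 21: 14611 + 751 = 15362
call 22: 15362 + 751 = 16113
call 23: 16113 + 751 = 16864
call 24: 16864 + 751 = 17615
call 25: 17615 + 751 = 18366
call 26: 18366 + 751 = 19117
call 27: 19117 + 751 = 19868
call 28: 19868 + 751 = 20619
call 29: 20619 + 751 = 21370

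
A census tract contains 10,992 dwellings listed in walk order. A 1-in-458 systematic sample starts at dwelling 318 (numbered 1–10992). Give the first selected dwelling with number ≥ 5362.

k = 458
Steps past start: ⌈(5362 − 318)/458⌉ = ⌈5044/458⌉ = 12
Selected dwelling: 318 + 12×458 = 5814

5814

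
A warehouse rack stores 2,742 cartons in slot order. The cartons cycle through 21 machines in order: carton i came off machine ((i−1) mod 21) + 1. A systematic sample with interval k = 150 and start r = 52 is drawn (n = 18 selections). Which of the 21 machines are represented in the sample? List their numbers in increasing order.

Consecutive selections differ by k = 150, so their machine numbers differ by 150 mod 21 = 3.
gcd(150, 21) = 3, so the sample visits 21/3 = 7 distinct residues mod 21.
Start 52 is machine 10; the machines hit are 1, 4, 7, 10, 13, 16, 19.

1, 4, 7, 10, 13, 16, 19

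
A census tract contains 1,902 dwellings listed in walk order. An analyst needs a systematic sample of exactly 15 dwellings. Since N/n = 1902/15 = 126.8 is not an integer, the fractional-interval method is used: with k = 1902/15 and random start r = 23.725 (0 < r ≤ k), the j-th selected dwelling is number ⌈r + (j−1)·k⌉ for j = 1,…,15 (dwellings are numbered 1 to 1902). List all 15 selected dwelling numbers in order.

24, 151, 278, 405, 531, 658, 785, 912, 1039, 1165, 1292, 1419, 1546, 1673, 1799

j=1: r + 0k = 23.725 → ⌈·⌉ = 24
j=2: r + 1k = 150.525 → ⌈·⌉ = 151
j=3: r + 2k = 277.325 → ⌈·⌉ = 278
j=4: r + 3k = 404.125 → ⌈·⌉ = 405
j=5: r + 4k = 530.925 → ⌈·⌉ = 531
j=6: r + 5k = 657.725 → ⌈·⌉ = 658
j=7: r + 6k = 784.525 → ⌈·⌉ = 785
j=8: r + 7k = 911.325 → ⌈·⌉ = 912
j=9: r + 8k = 1038.125 → ⌈·⌉ = 1039
j=10: r + 9k = 1164.925 → ⌈·⌉ = 1165
j=11: r + 10k = 1291.725 → ⌈·⌉ = 1292
j=12: r + 11k = 1418.525 → ⌈·⌉ = 1419
j=13: r + 12k = 1545.325 → ⌈·⌉ = 1546
j=14: r + 13k = 1672.125 → ⌈·⌉ = 1673
j=15: r + 14k = 1798.925 → ⌈·⌉ = 1799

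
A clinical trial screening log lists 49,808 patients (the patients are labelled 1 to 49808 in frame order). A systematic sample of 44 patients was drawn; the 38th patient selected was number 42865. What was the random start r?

k = 49808/44 = 1132
r = 42865 − (38−1)×1132 = 42865 − 41884 = 981

981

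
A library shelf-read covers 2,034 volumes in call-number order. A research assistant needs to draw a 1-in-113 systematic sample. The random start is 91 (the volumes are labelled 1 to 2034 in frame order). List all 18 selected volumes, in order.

volume 1: 91
volume 2: 91 + 113 = 204
volume 3: 204 + 113 = 317
volume 4: 317 + 113 = 430
volume 5: 430 + 113 = 543
volume 6: 543 + 113 = 656
volume 7: 656 + 113 = 769
volume 8: 769 + 113 = 882
volume 9: 882 + 113 = 995
volume 10: 995 + 113 = 1108
volume 11: 1108 + 113 = 1221
volume 12: 1221 + 113 = 1334
volume 13: 1334 + 113 = 1447
volume 14: 1447 + 113 = 1560
volume 15: 1560 + 113 = 1673
volume 16: 1673 + 113 = 1786
volume 17: 1786 + 113 = 1899
volume 18: 1899 + 113 = 2012

91, 204, 317, 430, 543, 656, 769, 882, 995, 1108, 1221, 1334, 1447, 1560, 1673, 1786, 1899, 2012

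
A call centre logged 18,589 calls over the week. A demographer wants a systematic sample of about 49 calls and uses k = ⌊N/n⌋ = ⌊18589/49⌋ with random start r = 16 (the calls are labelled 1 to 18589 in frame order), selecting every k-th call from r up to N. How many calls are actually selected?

k = ⌊18589/49⌋ = 379
Achieved size = ⌊(18589 − 16)/379⌋ + 1 = ⌊18573/379⌋ + 1 = 49 + 1 = 50
(last selection: 16 + 49×379 = 18587 ≤ 18589; next would be 18966 > 18589)

50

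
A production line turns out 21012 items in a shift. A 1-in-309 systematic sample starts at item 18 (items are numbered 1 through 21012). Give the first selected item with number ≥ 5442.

5580

k = 309
Steps past start: ⌈(5442 − 18)/309⌉ = ⌈5424/309⌉ = 18
Selected item: 18 + 18×309 = 5580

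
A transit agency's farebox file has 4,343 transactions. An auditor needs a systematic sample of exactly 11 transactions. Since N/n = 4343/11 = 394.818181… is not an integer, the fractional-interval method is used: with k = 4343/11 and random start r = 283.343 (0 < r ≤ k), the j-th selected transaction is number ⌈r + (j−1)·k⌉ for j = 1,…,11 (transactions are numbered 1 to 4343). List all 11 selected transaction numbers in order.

j=1: r + 0k = 283.343 → ⌈·⌉ = 284
j=2: r + 1k = 678.161181… → ⌈·⌉ = 679
j=3: r + 2k = 1072.979363… → ⌈·⌉ = 1073
j=4: r + 3k = 1467.797545… → ⌈·⌉ = 1468
j=5: r + 4k = 1862.615727… → ⌈·⌉ = 1863
j=6: r + 5k = 2257.433909… → ⌈·⌉ = 2258
j=7: r + 6k = 2652.252090… → ⌈·⌉ = 2653
j=8: r + 7k = 3047.070272… → ⌈·⌉ = 3048
j=9: r + 8k = 3441.888454… → ⌈·⌉ = 3442
j=10: r + 9k = 3836.706636… → ⌈·⌉ = 3837
j=11: r + 10k = 4231.524818… → ⌈·⌉ = 4232

284, 679, 1073, 1468, 1863, 2258, 2653, 3048, 3442, 3837, 4232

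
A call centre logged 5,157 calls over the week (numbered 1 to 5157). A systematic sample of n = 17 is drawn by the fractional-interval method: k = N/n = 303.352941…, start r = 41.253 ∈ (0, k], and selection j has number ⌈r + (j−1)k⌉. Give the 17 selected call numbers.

j=1: r + 0k = 41.253 → ⌈·⌉ = 42
j=2: r + 1k = 344.605941… → ⌈·⌉ = 345
j=3: r + 2k = 647.958882… → ⌈·⌉ = 648
j=4: r + 3k = 951.311823… → ⌈·⌉ = 952
j=5: r + 4k = 1254.664764… → ⌈·⌉ = 1255
j=6: r + 5k = 1558.017705… → ⌈·⌉ = 1559
j=7: r + 6k = 1861.370647… → ⌈·⌉ = 1862
j=8: r + 7k = 2164.723588… → ⌈·⌉ = 2165
j=9: r + 8k = 2468.076529… → ⌈·⌉ = 2469
j=10: r + 9k = 2771.429470… → ⌈·⌉ = 2772
j=11: r + 10k = 3074.782411… → ⌈·⌉ = 3075
j=12: r + 11k = 3378.135352… → ⌈·⌉ = 3379
j=13: r + 12k = 3681.488294… → ⌈·⌉ = 3682
j=14: r + 13k = 3984.841235… → ⌈·⌉ = 3985
j=15: r + 14k = 4288.194176… → ⌈·⌉ = 4289
j=16: r + 15k = 4591.547117… → ⌈·⌉ = 4592
j=17: r + 16k = 4894.900058… → ⌈·⌉ = 4895

42, 345, 648, 952, 1255, 1559, 1862, 2165, 2469, 2772, 3075, 3379, 3682, 3985, 4289, 4592, 4895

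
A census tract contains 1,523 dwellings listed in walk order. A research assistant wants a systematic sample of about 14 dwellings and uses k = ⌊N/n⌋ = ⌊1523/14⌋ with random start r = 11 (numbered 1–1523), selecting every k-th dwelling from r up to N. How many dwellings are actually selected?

k = ⌊1523/14⌋ = 108
Achieved size = ⌊(1523 − 11)/108⌋ + 1 = ⌊1512/108⌋ + 1 = 14 + 1 = 15
(last selection: 11 + 14×108 = 1523 ≤ 1523; next would be 1631 > 1523)

15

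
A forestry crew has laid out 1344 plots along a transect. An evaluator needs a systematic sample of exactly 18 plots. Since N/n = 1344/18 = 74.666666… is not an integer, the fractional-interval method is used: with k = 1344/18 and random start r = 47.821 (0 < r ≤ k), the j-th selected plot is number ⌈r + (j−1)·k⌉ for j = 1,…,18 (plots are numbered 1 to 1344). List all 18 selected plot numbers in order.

j=1: r + 0k = 47.821 → ⌈·⌉ = 48
j=2: r + 1k = 122.487666… → ⌈·⌉ = 123
j=3: r + 2k = 197.154333… → ⌈·⌉ = 198
j=4: r + 3k = 271.821 → ⌈·⌉ = 272
j=5: r + 4k = 346.487666… → ⌈·⌉ = 347
j=6: r + 5k = 421.154333… → ⌈·⌉ = 422
j=7: r + 6k = 495.821 → ⌈·⌉ = 496
j=8: r + 7k = 570.487666… → ⌈·⌉ = 571
j=9: r + 8k = 645.154333… → ⌈·⌉ = 646
j=10: r + 9k = 719.821 → ⌈·⌉ = 720
j=11: r + 10k = 794.487666… → ⌈·⌉ = 795
j=12: r + 11k = 869.154333… → ⌈·⌉ = 870
j=13: r + 12k = 943.821 → ⌈·⌉ = 944
j=14: r + 13k = 1018.487666… → ⌈·⌉ = 1019
j=15: r + 14k = 1093.154333… → ⌈·⌉ = 1094
j=16: r + 15k = 1167.821 → ⌈·⌉ = 1168
j=17: r + 16k = 1242.487666… → ⌈·⌉ = 1243
j=18: r + 17k = 1317.154333… → ⌈·⌉ = 1318

48, 123, 198, 272, 347, 422, 496, 571, 646, 720, 795, 870, 944, 1019, 1094, 1168, 1243, 1318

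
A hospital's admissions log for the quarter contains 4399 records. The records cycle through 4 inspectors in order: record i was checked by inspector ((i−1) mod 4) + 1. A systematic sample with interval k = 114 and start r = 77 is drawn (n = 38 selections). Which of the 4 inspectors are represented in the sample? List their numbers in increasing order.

Consecutive selections differ by k = 114, so their inspector numbers differ by 114 mod 4 = 2.
gcd(114, 4) = 2, so the sample visits 4/2 = 2 distinct residues mod 4.
Start 77 is inspector 1; the inspectors hit are 1, 3.

1, 3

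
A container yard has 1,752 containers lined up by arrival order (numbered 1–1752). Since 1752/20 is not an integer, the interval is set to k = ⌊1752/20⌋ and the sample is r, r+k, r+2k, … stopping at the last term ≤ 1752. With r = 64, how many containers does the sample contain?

20

k = ⌊1752/20⌋ = 87
Achieved size = ⌊(1752 − 64)/87⌋ + 1 = ⌊1688/87⌋ + 1 = 19 + 1 = 20
(last selection: 64 + 19×87 = 1717 ≤ 1752; next would be 1804 > 1752)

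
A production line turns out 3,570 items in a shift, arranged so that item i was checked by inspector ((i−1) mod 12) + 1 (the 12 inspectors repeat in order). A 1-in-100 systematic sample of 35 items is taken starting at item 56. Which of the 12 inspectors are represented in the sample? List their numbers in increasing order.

4, 8, 12

Consecutive selections differ by k = 100, so their inspector numbers differ by 100 mod 12 = 4.
gcd(100, 12) = 4, so the sample visits 12/4 = 3 distinct residues mod 12.
Start 56 is inspector 8; the inspectors hit are 4, 8, 12.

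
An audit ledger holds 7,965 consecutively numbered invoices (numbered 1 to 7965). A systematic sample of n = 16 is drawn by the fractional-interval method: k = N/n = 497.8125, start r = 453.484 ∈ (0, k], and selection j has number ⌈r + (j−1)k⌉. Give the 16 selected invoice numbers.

j=1: r + 0k = 453.484 → ⌈·⌉ = 454
j=2: r + 1k = 951.2965 → ⌈·⌉ = 952
j=3: r + 2k = 1449.109 → ⌈·⌉ = 1450
j=4: r + 3k = 1946.9215 → ⌈·⌉ = 1947
j=5: r + 4k = 2444.734 → ⌈·⌉ = 2445
j=6: r + 5k = 2942.5465 → ⌈·⌉ = 2943
j=7: r + 6k = 3440.359 → ⌈·⌉ = 3441
j=8: r + 7k = 3938.1715 → ⌈·⌉ = 3939
j=9: r + 8k = 4435.984 → ⌈·⌉ = 4436
j=10: r + 9k = 4933.7965 → ⌈·⌉ = 4934
j=11: r + 10k = 5431.609 → ⌈·⌉ = 5432
j=12: r + 11k = 5929.4215 → ⌈·⌉ = 5930
j=13: r + 12k = 6427.234 → ⌈·⌉ = 6428
j=14: r + 13k = 6925.0465 → ⌈·⌉ = 6926
j=15: r + 14k = 7422.859 → ⌈·⌉ = 7423
j=16: r + 15k = 7920.6715 → ⌈·⌉ = 7921

454, 952, 1450, 1947, 2445, 2943, 3441, 3939, 4436, 4934, 5432, 5930, 6428, 6926, 7423, 7921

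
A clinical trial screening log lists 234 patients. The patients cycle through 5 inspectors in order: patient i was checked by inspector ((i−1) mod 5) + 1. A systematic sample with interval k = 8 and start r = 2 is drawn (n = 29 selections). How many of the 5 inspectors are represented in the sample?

Consecutive selections differ by k = 8, so their inspector numbers differ by 8 mod 5 = 3.
gcd(8, 5) = 1, so the sample visits 5/1 = 5 distinct residues mod 5.
Start 2 is inspector 2; the inspectors hit are 1, 2, 3, 4, 5.

5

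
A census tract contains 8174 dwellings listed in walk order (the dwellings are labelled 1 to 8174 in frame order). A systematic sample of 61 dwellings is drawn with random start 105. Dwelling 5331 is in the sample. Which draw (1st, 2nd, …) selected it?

40

k = 8174/61 = 134
position = (5331 − 105)/134 + 1 = 5226/134 + 1 = 39 + 1 = 40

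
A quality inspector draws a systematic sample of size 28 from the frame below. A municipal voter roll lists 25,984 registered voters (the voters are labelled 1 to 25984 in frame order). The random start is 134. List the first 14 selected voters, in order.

134, 1062, 1990, 2918, 3846, 4774, 5702, 6630, 7558, 8486, 9414, 10342, 11270, 12198

k = N/n = 25984/28 = 928
voter 1: 134
voter 2: 134 + 928 = 1062
voter 3: 1062 + 928 = 1990
voter 4: 1990 + 928 = 2918
voter 5: 2918 + 928 = 3846
voter 6: 3846 + 928 = 4774
voter 7: 4774 + 928 = 5702
voter 8: 5702 + 928 = 6630
voter 9: 6630 + 928 = 7558
voter 10: 7558 + 928 = 8486
voter 11: 8486 + 928 = 9414
voter 12: 9414 + 928 = 10342
voter 13: 10342 + 928 = 11270
voter 14: 11270 + 928 = 12198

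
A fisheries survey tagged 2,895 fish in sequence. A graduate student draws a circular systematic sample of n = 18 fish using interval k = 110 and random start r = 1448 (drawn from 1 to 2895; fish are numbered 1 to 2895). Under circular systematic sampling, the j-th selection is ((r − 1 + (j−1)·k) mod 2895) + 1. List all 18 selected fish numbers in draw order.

1448, 1558, 1668, 1778, 1888, 1998, 2108, 2218, 2328, 2438, 2548, 2658, 2768, 2878, 93, 203, 313, 423

Selection 1: 1448
Selection 2: 1448 + 110 = 1558
Selection 3: 1558 + 110 = 1668
Selection 4: 1668 + 110 = 1778
Selection 5: 1778 + 110 = 1888
Selection 6: 1888 + 110 = 1998
Selection 7: 1998 + 110 = 2108
Selection 8: 2108 + 110 = 2218
Selection 9: 2218 + 110 = 2328
Selection 10: 2328 + 110 = 2438
Selection 11: 2438 + 110 = 2548
Selection 12: 2548 + 110 = 2658
Selection 13: 2658 + 110 = 2768
Selection 14: 2768 + 110 = 2878
Selection 15: 2878 + 110 = 2988 → 2988 − 2895 = 93
Selection 16: 93 + 110 = 203
Selection 17: 203 + 110 = 313
Selection 18: 313 + 110 = 423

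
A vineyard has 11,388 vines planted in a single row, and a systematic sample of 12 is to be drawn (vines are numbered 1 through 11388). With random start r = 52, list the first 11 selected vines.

52, 1001, 1950, 2899, 3848, 4797, 5746, 6695, 7644, 8593, 9542

k = N/n = 11388/12 = 949
vine 1: 52
vine 2: 52 + 949 = 1001
vine 3: 1001 + 949 = 1950
vine 4: 1950 + 949 = 2899
vine 5: 2899 + 949 = 3848
vine 6: 3848 + 949 = 4797
vine 7: 4797 + 949 = 5746
vine 8: 5746 + 949 = 6695
vine 9: 6695 + 949 = 7644
vine 10: 7644 + 949 = 8593
vine 11: 8593 + 949 = 9542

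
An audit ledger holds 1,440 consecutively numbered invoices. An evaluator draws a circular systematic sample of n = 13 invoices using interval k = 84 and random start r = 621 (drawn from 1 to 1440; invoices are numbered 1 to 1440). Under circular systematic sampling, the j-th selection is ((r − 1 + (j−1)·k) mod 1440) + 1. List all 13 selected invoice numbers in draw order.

621, 705, 789, 873, 957, 1041, 1125, 1209, 1293, 1377, 21, 105, 189

Selection 1: 621
Selection 2: 621 + 84 = 705
Selection 3: 705 + 84 = 789
Selection 4: 789 + 84 = 873
Selection 5: 873 + 84 = 957
Selection 6: 957 + 84 = 1041
Selection 7: 1041 + 84 = 1125
Selection 8: 1125 + 84 = 1209
Selection 9: 1209 + 84 = 1293
Selection 10: 1293 + 84 = 1377
Selection 11: 1377 + 84 = 1461 → 1461 − 1440 = 21
Selection 12: 21 + 84 = 105
Selection 13: 105 + 84 = 189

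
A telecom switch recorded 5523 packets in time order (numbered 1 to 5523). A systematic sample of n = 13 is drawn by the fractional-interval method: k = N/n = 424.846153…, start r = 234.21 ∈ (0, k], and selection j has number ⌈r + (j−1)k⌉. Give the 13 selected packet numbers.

j=1: r + 0k = 234.21 → ⌈·⌉ = 235
j=2: r + 1k = 659.056153… → ⌈·⌉ = 660
j=3: r + 2k = 1083.902307… → ⌈·⌉ = 1084
j=4: r + 3k = 1508.748461… → ⌈·⌉ = 1509
j=5: r + 4k = 1933.594615… → ⌈·⌉ = 1934
j=6: r + 5k = 2358.440769… → ⌈·⌉ = 2359
j=7: r + 6k = 2783.286923… → ⌈·⌉ = 2784
j=8: r + 7k = 3208.133076… → ⌈·⌉ = 3209
j=9: r + 8k = 3632.979230… → ⌈·⌉ = 3633
j=10: r + 9k = 4057.825384… → ⌈·⌉ = 4058
j=11: r + 10k = 4482.671538… → ⌈·⌉ = 4483
j=12: r + 11k = 4907.517692… → ⌈·⌉ = 4908
j=13: r + 12k = 5332.363846… → ⌈·⌉ = 5333

235, 660, 1084, 1509, 1934, 2359, 2784, 3209, 3633, 4058, 4483, 4908, 5333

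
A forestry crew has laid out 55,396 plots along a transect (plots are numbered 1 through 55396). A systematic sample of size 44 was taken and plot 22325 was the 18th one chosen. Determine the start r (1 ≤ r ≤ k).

k = 55396/44 = 1259
r = 22325 − (18−1)×1259 = 22325 − 21403 = 922

922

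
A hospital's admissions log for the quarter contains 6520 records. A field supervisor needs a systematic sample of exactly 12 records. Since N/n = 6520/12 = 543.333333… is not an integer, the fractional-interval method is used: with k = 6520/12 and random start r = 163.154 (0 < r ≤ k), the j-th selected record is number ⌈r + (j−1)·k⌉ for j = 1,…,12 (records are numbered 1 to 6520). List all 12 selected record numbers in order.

j=1: r + 0k = 163.154 → ⌈·⌉ = 164
j=2: r + 1k = 706.487333… → ⌈·⌉ = 707
j=3: r + 2k = 1249.820666… → ⌈·⌉ = 1250
j=4: r + 3k = 1793.154 → ⌈·⌉ = 1794
j=5: r + 4k = 2336.487333… → ⌈·⌉ = 2337
j=6: r + 5k = 2879.820666… → ⌈·⌉ = 2880
j=7: r + 6k = 3423.154 → ⌈·⌉ = 3424
j=8: r + 7k = 3966.487333… → ⌈·⌉ = 3967
j=9: r + 8k = 4509.820666… → ⌈·⌉ = 4510
j=10: r + 9k = 5053.154 → ⌈·⌉ = 5054
j=11: r + 10k = 5596.487333… → ⌈·⌉ = 5597
j=12: r + 11k = 6139.820666… → ⌈·⌉ = 6140

164, 707, 1250, 1794, 2337, 2880, 3424, 3967, 4510, 5054, 5597, 6140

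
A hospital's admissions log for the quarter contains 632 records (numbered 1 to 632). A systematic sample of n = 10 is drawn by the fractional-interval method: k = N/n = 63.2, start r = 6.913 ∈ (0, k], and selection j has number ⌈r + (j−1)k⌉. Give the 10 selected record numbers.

7, 71, 134, 197, 260, 323, 387, 450, 513, 576

j=1: r + 0k = 6.913 → ⌈·⌉ = 7
j=2: r + 1k = 70.113 → ⌈·⌉ = 71
j=3: r + 2k = 133.313 → ⌈·⌉ = 134
j=4: r + 3k = 196.513 → ⌈·⌉ = 197
j=5: r + 4k = 259.713 → ⌈·⌉ = 260
j=6: r + 5k = 322.913 → ⌈·⌉ = 323
j=7: r + 6k = 386.113 → ⌈·⌉ = 387
j=8: r + 7k = 449.313 → ⌈·⌉ = 450
j=9: r + 8k = 512.513 → ⌈·⌉ = 513
j=10: r + 9k = 575.713 → ⌈·⌉ = 576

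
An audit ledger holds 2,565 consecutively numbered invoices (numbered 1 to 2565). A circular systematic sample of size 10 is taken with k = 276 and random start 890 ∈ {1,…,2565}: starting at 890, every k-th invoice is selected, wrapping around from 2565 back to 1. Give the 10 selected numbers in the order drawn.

Selection 1: 890
Selection 2: 890 + 276 = 1166
Selection 3: 1166 + 276 = 1442
Selection 4: 1442 + 276 = 1718
Selection 5: 1718 + 276 = 1994
Selection 6: 1994 + 276 = 2270
Selection 7: 2270 + 276 = 2546
Selection 8: 2546 + 276 = 2822 → 2822 − 2565 = 257
Selection 9: 257 + 276 = 533
Selection 10: 533 + 276 = 809

890, 1166, 1442, 1718, 1994, 2270, 2546, 257, 533, 809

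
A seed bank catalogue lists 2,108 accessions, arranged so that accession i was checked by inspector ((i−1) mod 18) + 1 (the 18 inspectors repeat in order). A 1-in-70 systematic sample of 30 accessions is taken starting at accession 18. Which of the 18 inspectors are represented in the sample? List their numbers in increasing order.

2, 4, 6, 8, 10, 12, 14, 16, 18

Consecutive selections differ by k = 70, so their inspector numbers differ by 70 mod 18 = 16.
gcd(70, 18) = 2, so the sample visits 18/2 = 9 distinct residues mod 18.
Start 18 is inspector 18; the inspectors hit are 2, 4, 6, 8, 10, 12, 14, 16, 18.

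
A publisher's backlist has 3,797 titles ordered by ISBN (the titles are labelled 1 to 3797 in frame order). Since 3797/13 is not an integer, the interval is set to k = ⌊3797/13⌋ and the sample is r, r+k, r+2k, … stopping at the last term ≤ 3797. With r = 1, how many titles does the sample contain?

k = ⌊3797/13⌋ = 292
Achieved size = ⌊(3797 − 1)/292⌋ + 1 = ⌊3796/292⌋ + 1 = 13 + 1 = 14
(last selection: 1 + 13×292 = 3797 ≤ 3797; next would be 4089 > 3797)

14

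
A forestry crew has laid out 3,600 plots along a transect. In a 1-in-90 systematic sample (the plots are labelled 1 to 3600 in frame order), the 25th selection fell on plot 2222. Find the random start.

62

k = 90
r = 2222 − (25−1)×90 = 2222 − 2160 = 62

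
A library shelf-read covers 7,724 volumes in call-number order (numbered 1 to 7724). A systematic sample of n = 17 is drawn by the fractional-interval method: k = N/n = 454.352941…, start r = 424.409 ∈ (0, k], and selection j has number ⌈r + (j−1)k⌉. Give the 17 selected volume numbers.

425, 879, 1334, 1788, 2242, 2697, 3151, 3605, 4060, 4514, 4968, 5423, 5877, 6331, 6786, 7240, 7695

j=1: r + 0k = 424.409 → ⌈·⌉ = 425
j=2: r + 1k = 878.761941… → ⌈·⌉ = 879
j=3: r + 2k = 1333.114882… → ⌈·⌉ = 1334
j=4: r + 3k = 1787.467823… → ⌈·⌉ = 1788
j=5: r + 4k = 2241.820764… → ⌈·⌉ = 2242
j=6: r + 5k = 2696.173705… → ⌈·⌉ = 2697
j=7: r + 6k = 3150.526647… → ⌈·⌉ = 3151
j=8: r + 7k = 3604.879588… → ⌈·⌉ = 3605
j=9: r + 8k = 4059.232529… → ⌈·⌉ = 4060
j=10: r + 9k = 4513.585470… → ⌈·⌉ = 4514
j=11: r + 10k = 4967.938411… → ⌈·⌉ = 4968
j=12: r + 11k = 5422.291352… → ⌈·⌉ = 5423
j=13: r + 12k = 5876.644294… → ⌈·⌉ = 5877
j=14: r + 13k = 6330.997235… → ⌈·⌉ = 6331
j=15: r + 14k = 6785.350176… → ⌈·⌉ = 6786
j=16: r + 15k = 7239.703117… → ⌈·⌉ = 7240
j=17: r + 16k = 7694.056058… → ⌈·⌉ = 7695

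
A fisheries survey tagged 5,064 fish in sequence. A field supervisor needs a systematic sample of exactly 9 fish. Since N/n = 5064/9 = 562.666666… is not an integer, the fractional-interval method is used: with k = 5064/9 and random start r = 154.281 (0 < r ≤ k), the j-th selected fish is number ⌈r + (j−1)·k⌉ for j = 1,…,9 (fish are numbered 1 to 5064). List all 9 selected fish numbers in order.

j=1: r + 0k = 154.281 → ⌈·⌉ = 155
j=2: r + 1k = 716.947666… → ⌈·⌉ = 717
j=3: r + 2k = 1279.614333… → ⌈·⌉ = 1280
j=4: r + 3k = 1842.281 → ⌈·⌉ = 1843
j=5: r + 4k = 2404.947666… → ⌈·⌉ = 2405
j=6: r + 5k = 2967.614333… → ⌈·⌉ = 2968
j=7: r + 6k = 3530.281 → ⌈·⌉ = 3531
j=8: r + 7k = 4092.947666… → ⌈·⌉ = 4093
j=9: r + 8k = 4655.614333… → ⌈·⌉ = 4656

155, 717, 1280, 1843, 2405, 2968, 3531, 4093, 4656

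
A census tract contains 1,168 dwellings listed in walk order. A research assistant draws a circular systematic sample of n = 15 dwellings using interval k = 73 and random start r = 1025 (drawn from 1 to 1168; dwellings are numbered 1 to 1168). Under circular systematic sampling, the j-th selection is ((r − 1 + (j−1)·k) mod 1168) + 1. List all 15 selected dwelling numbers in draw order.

1025, 1098, 3, 76, 149, 222, 295, 368, 441, 514, 587, 660, 733, 806, 879

Selection 1: 1025
Selection 2: 1025 + 73 = 1098
Selection 3: 1098 + 73 = 1171 → 1171 − 1168 = 3
Selection 4: 3 + 73 = 76
Selection 5: 76 + 73 = 149
Selection 6: 149 + 73 = 222
Selection 7: 222 + 73 = 295
Selection 8: 295 + 73 = 368
Selection 9: 368 + 73 = 441
Selection 10: 441 + 73 = 514
Selection 11: 514 + 73 = 587
Selection 12: 587 + 73 = 660
Selection 13: 660 + 73 = 733
Selection 14: 733 + 73 = 806
Selection 15: 806 + 73 = 879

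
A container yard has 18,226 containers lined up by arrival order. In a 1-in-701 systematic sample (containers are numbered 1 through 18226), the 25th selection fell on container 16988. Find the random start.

164

k = 701
r = 16988 − (25−1)×701 = 16988 − 16824 = 164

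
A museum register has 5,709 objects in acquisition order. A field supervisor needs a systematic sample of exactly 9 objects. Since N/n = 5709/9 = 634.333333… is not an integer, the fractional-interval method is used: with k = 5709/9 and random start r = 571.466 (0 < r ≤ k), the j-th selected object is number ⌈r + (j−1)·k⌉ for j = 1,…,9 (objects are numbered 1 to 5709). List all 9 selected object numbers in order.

572, 1206, 1841, 2475, 3109, 3744, 4378, 5012, 5647

j=1: r + 0k = 571.466 → ⌈·⌉ = 572
j=2: r + 1k = 1205.799333… → ⌈·⌉ = 1206
j=3: r + 2k = 1840.132666… → ⌈·⌉ = 1841
j=4: r + 3k = 2474.466 → ⌈·⌉ = 2475
j=5: r + 4k = 3108.799333… → ⌈·⌉ = 3109
j=6: r + 5k = 3743.132666… → ⌈·⌉ = 3744
j=7: r + 6k = 4377.466 → ⌈·⌉ = 4378
j=8: r + 7k = 5011.799333… → ⌈·⌉ = 5012
j=9: r + 8k = 5646.132666… → ⌈·⌉ = 5647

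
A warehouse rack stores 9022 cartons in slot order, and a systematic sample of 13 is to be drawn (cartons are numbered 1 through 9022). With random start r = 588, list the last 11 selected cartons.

k = N/n = 9022/13 = 694
3rd selection = 588 + 2×694 = 1976
4th: 1976 + 694 = 2670
5th: 2670 + 694 = 3364
6th: 3364 + 694 = 4058
7th: 4058 + 694 = 4752
8th: 4752 + 694 = 5446
9th: 5446 + 694 = 6140
10th: 6140 + 694 = 6834
11th: 6834 + 694 = 7528
12th: 7528 + 694 = 8222
13th: 8222 + 694 = 8916

1976, 2670, 3364, 4058, 4752, 5446, 6140, 6834, 7528, 8222, 8916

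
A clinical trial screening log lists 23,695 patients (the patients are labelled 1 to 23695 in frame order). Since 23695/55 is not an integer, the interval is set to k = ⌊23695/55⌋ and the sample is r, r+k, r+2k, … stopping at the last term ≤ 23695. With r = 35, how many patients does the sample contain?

k = ⌊23695/55⌋ = 430
Achieved size = ⌊(23695 − 35)/430⌋ + 1 = ⌊23660/430⌋ + 1 = 55 + 1 = 56
(last selection: 35 + 55×430 = 23685 ≤ 23695; next would be 24115 > 23695)

56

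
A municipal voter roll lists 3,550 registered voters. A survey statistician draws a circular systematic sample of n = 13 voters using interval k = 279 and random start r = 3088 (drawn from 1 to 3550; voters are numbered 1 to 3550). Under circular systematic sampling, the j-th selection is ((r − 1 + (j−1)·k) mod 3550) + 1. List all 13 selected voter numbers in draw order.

Selection 1: 3088
Selection 2: 3088 + 279 = 3367
Selection 3: 3367 + 279 = 3646 → 3646 − 3550 = 96
Selection 4: 96 + 279 = 375
Selection 5: 375 + 279 = 654
Selection 6: 654 + 279 = 933
Selection 7: 933 + 279 = 1212
Selection 8: 1212 + 279 = 1491
Selection 9: 1491 + 279 = 1770
Selection 10: 1770 + 279 = 2049
Selection 11: 2049 + 279 = 2328
Selection 12: 2328 + 279 = 2607
Selection 13: 2607 + 279 = 2886

3088, 3367, 96, 375, 654, 933, 1212, 1491, 1770, 2049, 2328, 2607, 2886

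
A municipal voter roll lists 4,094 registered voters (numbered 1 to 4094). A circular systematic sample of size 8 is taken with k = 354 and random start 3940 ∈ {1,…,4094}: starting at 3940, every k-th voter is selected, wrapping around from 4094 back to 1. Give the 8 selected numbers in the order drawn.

Selection 1: 3940
Selection 2: 3940 + 354 = 4294 → 4294 − 4094 = 200
Selection 3: 200 + 354 = 554
Selection 4: 554 + 354 = 908
Selection 5: 908 + 354 = 1262
Selection 6: 1262 + 354 = 1616
Selection 7: 1616 + 354 = 1970
Selection 8: 1970 + 354 = 2324

3940, 200, 554, 908, 1262, 1616, 1970, 2324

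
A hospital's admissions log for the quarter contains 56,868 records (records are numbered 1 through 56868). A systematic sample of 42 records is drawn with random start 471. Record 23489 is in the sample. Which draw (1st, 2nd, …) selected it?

18

k = 56868/42 = 1354
position = (23489 − 471)/1354 + 1 = 23018/1354 + 1 = 17 + 1 = 18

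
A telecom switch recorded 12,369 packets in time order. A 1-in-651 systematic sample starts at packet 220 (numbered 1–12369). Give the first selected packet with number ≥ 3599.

4126

k = 651
Steps past start: ⌈(3599 − 220)/651⌉ = ⌈3379/651⌉ = 6
Selected packet: 220 + 6×651 = 4126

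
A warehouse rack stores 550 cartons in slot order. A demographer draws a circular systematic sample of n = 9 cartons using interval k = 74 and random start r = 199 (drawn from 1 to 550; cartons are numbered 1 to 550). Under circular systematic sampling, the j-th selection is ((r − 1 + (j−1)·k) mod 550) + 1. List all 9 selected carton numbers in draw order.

199, 273, 347, 421, 495, 19, 93, 167, 241

Selection 1: 199
Selection 2: 199 + 74 = 273
Selection 3: 273 + 74 = 347
Selection 4: 347 + 74 = 421
Selection 5: 421 + 74 = 495
Selection 6: 495 + 74 = 569 → 569 − 550 = 19
Selection 7: 19 + 74 = 93
Selection 8: 93 + 74 = 167
Selection 9: 167 + 74 = 241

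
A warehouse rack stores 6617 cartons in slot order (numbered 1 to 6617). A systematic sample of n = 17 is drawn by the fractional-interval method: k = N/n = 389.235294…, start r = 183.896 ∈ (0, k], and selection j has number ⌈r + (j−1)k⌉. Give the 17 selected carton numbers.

184, 574, 963, 1352, 1741, 2131, 2520, 2909, 3298, 3688, 4077, 4466, 4855, 5244, 5634, 6023, 6412

j=1: r + 0k = 183.896 → ⌈·⌉ = 184
j=2: r + 1k = 573.131294… → ⌈·⌉ = 574
j=3: r + 2k = 962.366588… → ⌈·⌉ = 963
j=4: r + 3k = 1351.601882… → ⌈·⌉ = 1352
j=5: r + 4k = 1740.837176… → ⌈·⌉ = 1741
j=6: r + 5k = 2130.072470… → ⌈·⌉ = 2131
j=7: r + 6k = 2519.307764… → ⌈·⌉ = 2520
j=8: r + 7k = 2908.543058… → ⌈·⌉ = 2909
j=9: r + 8k = 3297.778352… → ⌈·⌉ = 3298
j=10: r + 9k = 3687.013647… → ⌈·⌉ = 3688
j=11: r + 10k = 4076.248941… → ⌈·⌉ = 4077
j=12: r + 11k = 4465.484235… → ⌈·⌉ = 4466
j=13: r + 12k = 4854.719529… → ⌈·⌉ = 4855
j=14: r + 13k = 5243.954823… → ⌈·⌉ = 5244
j=15: r + 14k = 5633.190117… → ⌈·⌉ = 5634
j=16: r + 15k = 6022.425411… → ⌈·⌉ = 6023
j=17: r + 16k = 6411.660705… → ⌈·⌉ = 6412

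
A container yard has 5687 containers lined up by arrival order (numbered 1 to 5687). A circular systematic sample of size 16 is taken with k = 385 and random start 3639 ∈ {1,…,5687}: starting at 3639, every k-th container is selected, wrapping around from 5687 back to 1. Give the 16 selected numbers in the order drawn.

3639, 4024, 4409, 4794, 5179, 5564, 262, 647, 1032, 1417, 1802, 2187, 2572, 2957, 3342, 3727

Selection 1: 3639
Selection 2: 3639 + 385 = 4024
Selection 3: 4024 + 385 = 4409
Selection 4: 4409 + 385 = 4794
Selection 5: 4794 + 385 = 5179
Selection 6: 5179 + 385 = 5564
Selection 7: 5564 + 385 = 5949 → 5949 − 5687 = 262
Selection 8: 262 + 385 = 647
Selection 9: 647 + 385 = 1032
Selection 10: 1032 + 385 = 1417
Selection 11: 1417 + 385 = 1802
Selection 12: 1802 + 385 = 2187
Selection 13: 2187 + 385 = 2572
Selection 14: 2572 + 385 = 2957
Selection 15: 2957 + 385 = 3342
Selection 16: 3342 + 385 = 3727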